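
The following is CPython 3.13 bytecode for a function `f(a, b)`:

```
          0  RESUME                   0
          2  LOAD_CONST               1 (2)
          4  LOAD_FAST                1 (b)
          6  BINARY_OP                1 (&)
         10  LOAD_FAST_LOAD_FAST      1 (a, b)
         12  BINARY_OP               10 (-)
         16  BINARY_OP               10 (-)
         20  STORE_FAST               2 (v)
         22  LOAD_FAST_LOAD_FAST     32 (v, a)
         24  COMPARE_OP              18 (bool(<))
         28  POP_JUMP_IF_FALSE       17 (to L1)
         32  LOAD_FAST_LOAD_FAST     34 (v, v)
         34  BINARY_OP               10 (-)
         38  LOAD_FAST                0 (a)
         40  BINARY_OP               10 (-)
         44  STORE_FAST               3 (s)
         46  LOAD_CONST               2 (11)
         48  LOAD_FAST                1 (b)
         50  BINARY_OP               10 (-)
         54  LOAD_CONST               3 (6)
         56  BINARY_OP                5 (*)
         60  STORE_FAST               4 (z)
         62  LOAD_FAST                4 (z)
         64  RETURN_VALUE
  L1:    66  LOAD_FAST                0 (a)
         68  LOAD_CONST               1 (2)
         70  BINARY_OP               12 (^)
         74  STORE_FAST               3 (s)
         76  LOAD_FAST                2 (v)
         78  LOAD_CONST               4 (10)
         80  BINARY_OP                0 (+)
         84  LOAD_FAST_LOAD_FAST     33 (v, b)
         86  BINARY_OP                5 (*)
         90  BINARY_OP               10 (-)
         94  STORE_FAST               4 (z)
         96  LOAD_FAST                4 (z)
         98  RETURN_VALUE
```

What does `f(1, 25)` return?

LOAD_CONST → push 2. Stack: [2]
LOAD_FAST b → push 25. Stack: [2, 25]
BINARY_OP & → 2 & 25 = 0. Stack: [0]
LOAD_FAST_LOAD_FAST a,b → push 1,25. Stack: [0, 1, 25]
BINARY_OP - → 1 - 25 = -24. Stack: [0, -24]
BINARY_OP - → 0 - -24 = 24. Stack: [24]
STORE_FAST v → v=24. Stack: []
LOAD_FAST_LOAD_FAST v,a → push 24,1. Stack: [24, 1]
COMPARE_OP bool(<) → 24 vs 1 = False. Stack: [False]
POP_JUMP_IF_FALSE → pop False; jump. Stack: []
LOAD_FAST a → push 1. Stack: [1]
LOAD_CONST → push 2. Stack: [1, 2]
BINARY_OP ^ → 1 ^ 2 = 3. Stack: [3]
STORE_FAST s → s=3. Stack: []
LOAD_FAST v → push 24. Stack: [24]
LOAD_CONST → push 10. Stack: [24, 10]
BINARY_OP + → 24 + 10 = 34. Stack: [34]
LOAD_FAST_LOAD_FAST v,b → push 24,25. Stack: [34, 24, 25]
BINARY_OP * → 24 * 25 = 600. Stack: [34, 600]
BINARY_OP - → 34 - 600 = -566. Stack: [-566]
STORE_FAST z → z=-566. Stack: []
LOAD_FAST z → push -566. Stack: [-566]
RETURN_VALUE → return -566.

-566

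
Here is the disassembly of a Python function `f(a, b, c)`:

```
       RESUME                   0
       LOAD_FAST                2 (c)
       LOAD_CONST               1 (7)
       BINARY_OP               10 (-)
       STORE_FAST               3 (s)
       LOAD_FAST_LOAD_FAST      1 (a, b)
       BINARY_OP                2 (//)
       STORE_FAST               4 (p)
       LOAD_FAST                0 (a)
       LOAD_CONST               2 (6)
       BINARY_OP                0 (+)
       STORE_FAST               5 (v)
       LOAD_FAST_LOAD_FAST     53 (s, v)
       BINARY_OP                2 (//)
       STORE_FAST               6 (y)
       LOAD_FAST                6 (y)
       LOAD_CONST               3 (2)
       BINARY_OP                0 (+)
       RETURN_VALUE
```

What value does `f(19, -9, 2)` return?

1

LOAD_FAST c → push 2. Stack: [2]
LOAD_CONST → push 7. Stack: [2, 7]
BINARY_OP - → 2 - 7 = -5. Stack: [-5]
STORE_FAST s → s=-5. Stack: []
LOAD_FAST_LOAD_FAST a,b → push 19,-9. Stack: [19, -9]
BINARY_OP // → 19 // -9 = -3. Stack: [-3]
STORE_FAST p → p=-3. Stack: []
LOAD_FAST a → push 19. Stack: [19]
LOAD_CONST → push 6. Stack: [19, 6]
BINARY_OP + → 19 + 6 = 25. Stack: [25]
STORE_FAST v → v=25. Stack: []
LOAD_FAST_LOAD_FAST s,v → push -5,25. Stack: [-5, 25]
BINARY_OP // → -5 // 25 = -1. Stack: [-1]
STORE_FAST y → y=-1. Stack: []
LOAD_FAST y → push -1. Stack: [-1]
LOAD_CONST → push 2. Stack: [-1, 2]
BINARY_OP + → -1 + 2 = 1. Stack: [1]
RETURN_VALUE → return 1.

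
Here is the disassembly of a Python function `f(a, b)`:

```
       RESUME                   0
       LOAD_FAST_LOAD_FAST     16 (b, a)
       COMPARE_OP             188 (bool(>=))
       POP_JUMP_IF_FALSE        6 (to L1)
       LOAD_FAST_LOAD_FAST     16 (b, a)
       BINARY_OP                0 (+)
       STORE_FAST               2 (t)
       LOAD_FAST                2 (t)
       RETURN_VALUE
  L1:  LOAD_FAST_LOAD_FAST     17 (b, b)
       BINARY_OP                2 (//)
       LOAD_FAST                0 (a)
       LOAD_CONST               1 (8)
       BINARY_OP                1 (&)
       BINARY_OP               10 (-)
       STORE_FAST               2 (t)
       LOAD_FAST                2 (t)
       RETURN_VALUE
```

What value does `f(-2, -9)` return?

-7

LOAD_FAST_LOAD_FAST b,a → push -9,-2. Stack: [-9, -2]
COMPARE_OP bool(>=) → -9 vs -2 = False. Stack: [False]
POP_JUMP_IF_FALSE → pop False; jump. Stack: []
LOAD_FAST_LOAD_FAST b,b → push -9,-9. Stack: [-9, -9]
BINARY_OP // → -9 // -9 = 1. Stack: [1]
LOAD_FAST a → push -2. Stack: [1, -2]
LOAD_CONST → push 8. Stack: [1, -2, 8]
BINARY_OP & → -2 & 8 = 8. Stack: [1, 8]
BINARY_OP - → 1 - 8 = -7. Stack: [-7]
STORE_FAST t → t=-7. Stack: []
LOAD_FAST t → push -7. Stack: [-7]
RETURN_VALUE → return -7.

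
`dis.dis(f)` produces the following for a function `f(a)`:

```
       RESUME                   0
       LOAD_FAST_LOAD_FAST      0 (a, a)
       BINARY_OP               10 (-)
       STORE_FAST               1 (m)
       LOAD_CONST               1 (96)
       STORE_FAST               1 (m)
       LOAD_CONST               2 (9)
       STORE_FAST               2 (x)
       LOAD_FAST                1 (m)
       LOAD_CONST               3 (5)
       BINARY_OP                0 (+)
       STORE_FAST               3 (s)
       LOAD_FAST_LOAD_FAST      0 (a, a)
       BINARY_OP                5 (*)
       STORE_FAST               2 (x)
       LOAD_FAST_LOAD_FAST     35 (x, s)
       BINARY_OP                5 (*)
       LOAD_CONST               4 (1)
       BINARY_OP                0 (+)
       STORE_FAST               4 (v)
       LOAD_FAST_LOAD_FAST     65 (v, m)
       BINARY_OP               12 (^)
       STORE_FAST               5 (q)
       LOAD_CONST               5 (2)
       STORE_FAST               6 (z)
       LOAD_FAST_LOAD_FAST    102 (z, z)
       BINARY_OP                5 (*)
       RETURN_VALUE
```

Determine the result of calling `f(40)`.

LOAD_FAST_LOAD_FAST a,a → push 40,40. Stack: [40, 40]
BINARY_OP - → 40 - 40 = 0. Stack: [0]
STORE_FAST m → m=0. Stack: []
LOAD_CONST → push 96. Stack: [96]
STORE_FAST m → m=96. Stack: []
LOAD_CONST → push 9. Stack: [9]
STORE_FAST x → x=9. Stack: []
LOAD_FAST m → push 96. Stack: [96]
LOAD_CONST → push 5. Stack: [96, 5]
BINARY_OP + → 96 + 5 = 101. Stack: [101]
STORE_FAST s → s=101. Stack: []
LOAD_FAST_LOAD_FAST a,a → push 40,40. Stack: [40, 40]
BINARY_OP * → 40 * 40 = 1600. Stack: [1600]
STORE_FAST x → x=1600. Stack: []
LOAD_FAST_LOAD_FAST x,s → push 1600,101. Stack: [1600, 101]
BINARY_OP * → 1600 * 101 = 161600. Stack: [161600]
LOAD_CONST → push 1. Stack: [161600, 1]
BINARY_OP + → 161600 + 1 = 161601. Stack: [161601]
STORE_FAST v → v=161601. Stack: []
LOAD_FAST_LOAD_FAST v,m → push 161601,96. Stack: [161601, 96]
BINARY_OP ^ → 161601 ^ 96 = 161569. Stack: [161569]
STORE_FAST q → q=161569. Stack: []
LOAD_CONST → push 2. Stack: [2]
STORE_FAST z → z=2. Stack: []
LOAD_FAST_LOAD_FAST z,z → push 2,2. Stack: [2, 2]
BINARY_OP * → 2 * 2 = 4. Stack: [4]
RETURN_VALUE → return 4.

4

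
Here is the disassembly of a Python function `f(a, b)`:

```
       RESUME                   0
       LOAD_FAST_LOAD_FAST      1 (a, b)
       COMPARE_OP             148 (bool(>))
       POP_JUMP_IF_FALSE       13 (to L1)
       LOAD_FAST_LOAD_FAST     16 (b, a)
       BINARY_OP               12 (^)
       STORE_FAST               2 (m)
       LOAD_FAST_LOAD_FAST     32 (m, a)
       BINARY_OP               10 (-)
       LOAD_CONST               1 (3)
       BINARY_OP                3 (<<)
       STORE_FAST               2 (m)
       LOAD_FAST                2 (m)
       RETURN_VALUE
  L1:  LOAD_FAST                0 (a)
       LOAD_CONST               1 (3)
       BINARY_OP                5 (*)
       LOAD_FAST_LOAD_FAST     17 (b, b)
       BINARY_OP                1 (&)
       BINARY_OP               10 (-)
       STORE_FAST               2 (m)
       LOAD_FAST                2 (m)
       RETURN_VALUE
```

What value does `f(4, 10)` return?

2

LOAD_FAST_LOAD_FAST a,b → push 4,10. Stack: [4, 10]
COMPARE_OP bool(>) → 4 vs 10 = False. Stack: [False]
POP_JUMP_IF_FALSE → pop False; jump. Stack: []
LOAD_FAST a → push 4. Stack: [4]
LOAD_CONST → push 3. Stack: [4, 3]
BINARY_OP * → 4 * 3 = 12. Stack: [12]
LOAD_FAST_LOAD_FAST b,b → push 10,10. Stack: [12, 10, 10]
BINARY_OP & → 10 & 10 = 10. Stack: [12, 10]
BINARY_OP - → 12 - 10 = 2. Stack: [2]
STORE_FAST m → m=2. Stack: []
LOAD_FAST m → push 2. Stack: [2]
RETURN_VALUE → return 2.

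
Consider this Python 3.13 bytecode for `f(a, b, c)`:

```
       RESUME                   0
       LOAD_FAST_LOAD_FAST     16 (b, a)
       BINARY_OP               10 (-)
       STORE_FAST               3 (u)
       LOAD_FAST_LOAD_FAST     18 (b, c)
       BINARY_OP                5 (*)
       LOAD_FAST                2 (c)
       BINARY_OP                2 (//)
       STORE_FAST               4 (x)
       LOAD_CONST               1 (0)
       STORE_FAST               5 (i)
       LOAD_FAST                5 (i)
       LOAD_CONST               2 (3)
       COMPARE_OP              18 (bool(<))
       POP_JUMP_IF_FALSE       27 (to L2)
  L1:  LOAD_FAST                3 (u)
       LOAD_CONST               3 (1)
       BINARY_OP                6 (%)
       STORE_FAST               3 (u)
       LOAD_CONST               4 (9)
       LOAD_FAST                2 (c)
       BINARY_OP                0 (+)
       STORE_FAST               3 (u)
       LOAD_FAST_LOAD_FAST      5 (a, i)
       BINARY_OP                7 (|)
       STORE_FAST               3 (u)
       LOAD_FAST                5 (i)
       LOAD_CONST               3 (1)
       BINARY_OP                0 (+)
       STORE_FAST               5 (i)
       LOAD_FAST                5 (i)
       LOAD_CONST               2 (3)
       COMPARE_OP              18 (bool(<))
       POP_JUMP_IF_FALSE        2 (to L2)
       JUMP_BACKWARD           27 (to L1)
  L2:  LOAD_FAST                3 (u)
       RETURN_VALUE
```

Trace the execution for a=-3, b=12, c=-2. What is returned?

-1

LOAD_FAST_LOAD_FAST b,a → push 12,-3
BINARY_OP - → 12 - -3 = 15
STORE_FAST u → u=15
LOAD_FAST_LOAD_FAST b,c → push 12,-2
BINARY_OP * → 12 * -2 = -24
LOAD_FAST c → push -2
BINARY_OP // → -24 // -2 = 12
STORE_FAST x → x=12
LOAD_CONST → push 0
STORE_FAST i → i=0
LOAD_FAST i → push 0
LOAD_CONST → push 3
COMPARE_OP bool(<) → 0 vs 3 = True
POP_JUMP_IF_FALSE → pop True; no jump
LOAD_FAST u → push 15
LOAD_CONST → push 1
BINARY_OP % → 15 % 1 = 0
STORE_FAST u → u=0
LOAD_CONST → push 9
LOAD_FAST c → push -2
BINARY_OP + → 9 + -2 = 7
STORE_FAST u → u=7
LOAD_FAST_LOAD_FAST a,i → push -3,0
BINARY_OP | → -3 | 0 = -3
STORE_FAST u → u=-3
LOAD_FAST i → push 0
LOAD_CONST → push 1
BINARY_OP + → 0 + 1 = 1
STORE_FAST i → i=1
LOAD_FAST i → push 1
LOAD_CONST → push 3
COMPARE_OP bool(<) → 1 vs 3 = True
POP_JUMP_IF_FALSE → pop True; no jump
LOAD_FAST u → push -3
LOAD_CONST → push 1
BINARY_OP % → -3 % 1 = 0
STORE_FAST u → u=0
LOAD_CONST → push 9
LOAD_FAST c → push -2
BINARY_OP + → 9 + -2 = 7
STORE_FAST u → u=7
LOAD_FAST_LOAD_FAST a,i → push -3,1
BINARY_OP | → -3 | 1 = -3
STORE_FAST u → u=-3
LOAD_FAST i → push 1
LOAD_CONST → push 1
BINARY_OP + → 1 + 1 = 2
STORE_FAST i → i=2
LOAD_FAST i → push 2
LOAD_CONST → push 3
COMPARE_OP bool(<) → 2 vs 3 = True
POP_JUMP_IF_FALSE → pop True; no jump
LOAD_FAST u → push -3
LOAD_CONST → push 1
BINARY_OP % → -3 % 1 = 0
STORE_FAST u → u=0
LOAD_CONST → push 9
LOAD_FAST c → push -2
BINARY_OP + → 9 + -2 = 7
STORE_FAST u → u=7
LOAD_FAST_LOAD_FAST a,i → push -3,2
BINARY_OP | → -3 | 2 = -1
STORE_FAST u → u=-1
LOAD_FAST i → push 2
LOAD_CONST → push 1
BINARY_OP + → 2 + 1 = 3
STORE_FAST i → i=3
LOAD_FAST i → push 3
LOAD_CONST → push 3
COMPARE_OP bool(<) → 3 vs 3 = False
POP_JUMP_IF_FALSE → pop False; jump
LOAD_FAST u → push -1
RETURN_VALUE → return -1.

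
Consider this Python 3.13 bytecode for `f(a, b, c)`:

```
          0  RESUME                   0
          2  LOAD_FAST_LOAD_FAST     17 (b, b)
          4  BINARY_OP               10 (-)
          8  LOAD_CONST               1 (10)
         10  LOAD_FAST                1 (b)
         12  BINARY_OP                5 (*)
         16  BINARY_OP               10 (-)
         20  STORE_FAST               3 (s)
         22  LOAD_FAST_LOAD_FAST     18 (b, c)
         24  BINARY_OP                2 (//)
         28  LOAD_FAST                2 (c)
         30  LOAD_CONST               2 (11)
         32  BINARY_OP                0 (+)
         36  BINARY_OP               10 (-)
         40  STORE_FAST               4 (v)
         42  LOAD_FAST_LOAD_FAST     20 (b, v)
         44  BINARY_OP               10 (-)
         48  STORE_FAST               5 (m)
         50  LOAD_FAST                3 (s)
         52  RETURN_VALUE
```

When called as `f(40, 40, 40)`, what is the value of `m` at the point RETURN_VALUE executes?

LOAD_FAST_LOAD_FAST b,b → push 40,40. Stack: [40, 40]
BINARY_OP - → 40 - 40 = 0. Stack: [0]
LOAD_CONST → push 10. Stack: [0, 10]
LOAD_FAST b → push 40. Stack: [0, 10, 40]
BINARY_OP * → 10 * 40 = 400. Stack: [0, 400]
BINARY_OP - → 0 - 400 = -400. Stack: [-400]
STORE_FAST s → s=-400. Stack: []
LOAD_FAST_LOAD_FAST b,c → push 40,40. Stack: [40, 40]
BINARY_OP // → 40 // 40 = 1. Stack: [1]
LOAD_FAST c → push 40. Stack: [1, 40]
LOAD_CONST → push 11. Stack: [1, 40, 11]
BINARY_OP + → 40 + 11 = 51. Stack: [1, 51]
BINARY_OP - → 1 - 51 = -50. Stack: [-50]
STORE_FAST v → v=-50. Stack: []
LOAD_FAST_LOAD_FAST b,v → push 40,-50. Stack: [40, -50]
BINARY_OP - → 40 - -50 = 90. Stack: [90]
STORE_FAST m → m=90. Stack: []
LOAD_FAST s → push -400. Stack: [-400]
RETURN_VALUE → return -400.

90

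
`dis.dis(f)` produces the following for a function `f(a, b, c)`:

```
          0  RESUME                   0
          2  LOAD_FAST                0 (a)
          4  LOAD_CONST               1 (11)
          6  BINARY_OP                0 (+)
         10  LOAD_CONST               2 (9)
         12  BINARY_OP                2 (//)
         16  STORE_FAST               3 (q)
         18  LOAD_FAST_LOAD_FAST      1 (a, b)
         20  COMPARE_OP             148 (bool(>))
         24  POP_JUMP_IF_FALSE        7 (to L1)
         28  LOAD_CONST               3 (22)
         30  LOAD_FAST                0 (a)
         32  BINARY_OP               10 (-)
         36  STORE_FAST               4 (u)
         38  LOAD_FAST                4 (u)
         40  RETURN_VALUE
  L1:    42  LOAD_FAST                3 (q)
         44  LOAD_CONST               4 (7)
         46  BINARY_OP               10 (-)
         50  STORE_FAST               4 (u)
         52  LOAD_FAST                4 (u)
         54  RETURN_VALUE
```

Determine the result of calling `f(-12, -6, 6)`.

-8

LOAD_FAST a → push -12. Stack: [-12]
LOAD_CONST → push 11. Stack: [-12, 11]
BINARY_OP + → -12 + 11 = -1. Stack: [-1]
LOAD_CONST → push 9. Stack: [-1, 9]
BINARY_OP // → -1 // 9 = -1. Stack: [-1]
STORE_FAST q → q=-1. Stack: []
LOAD_FAST_LOAD_FAST a,b → push -12,-6. Stack: [-12, -6]
COMPARE_OP bool(>) → -12 vs -6 = False. Stack: [False]
POP_JUMP_IF_FALSE → pop False; jump. Stack: []
LOAD_FAST q → push -1. Stack: [-1]
LOAD_CONST → push 7. Stack: [-1, 7]
BINARY_OP - → -1 - 7 = -8. Stack: [-8]
STORE_FAST u → u=-8. Stack: []
LOAD_FAST u → push -8. Stack: [-8]
RETURN_VALUE → return -8.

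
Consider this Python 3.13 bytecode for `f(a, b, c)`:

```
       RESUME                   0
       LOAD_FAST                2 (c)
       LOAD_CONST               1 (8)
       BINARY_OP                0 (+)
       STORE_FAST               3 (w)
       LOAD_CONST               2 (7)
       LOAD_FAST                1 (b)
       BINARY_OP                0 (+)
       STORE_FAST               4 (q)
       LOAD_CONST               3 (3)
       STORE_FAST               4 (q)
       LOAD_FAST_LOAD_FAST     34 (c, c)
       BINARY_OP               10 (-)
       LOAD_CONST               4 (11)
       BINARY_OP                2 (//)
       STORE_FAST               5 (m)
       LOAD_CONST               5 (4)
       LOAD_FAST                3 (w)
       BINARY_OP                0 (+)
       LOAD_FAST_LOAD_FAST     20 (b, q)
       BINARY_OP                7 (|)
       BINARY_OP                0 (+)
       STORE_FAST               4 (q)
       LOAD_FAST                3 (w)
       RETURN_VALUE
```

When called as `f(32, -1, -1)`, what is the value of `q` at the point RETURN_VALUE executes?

10

LOAD_FAST c → push -1. Stack: [-1]
LOAD_CONST → push 8. Stack: [-1, 8]
BINARY_OP + → -1 + 8 = 7. Stack: [7]
STORE_FAST w → w=7. Stack: []
LOAD_CONST → push 7. Stack: [7]
LOAD_FAST b → push -1. Stack: [7, -1]
BINARY_OP + → 7 + -1 = 6. Stack: [6]
STORE_FAST q → q=6. Stack: []
LOAD_CONST → push 3. Stack: [3]
STORE_FAST q → q=3. Stack: []
LOAD_FAST_LOAD_FAST c,c → push -1,-1. Stack: [-1, -1]
BINARY_OP - → -1 - -1 = 0. Stack: [0]
LOAD_CONST → push 11. Stack: [0, 11]
BINARY_OP // → 0 // 11 = 0. Stack: [0]
STORE_FAST m → m=0. Stack: []
LOAD_CONST → push 4. Stack: [4]
LOAD_FAST w → push 7. Stack: [4, 7]
BINARY_OP + → 4 + 7 = 11. Stack: [11]
LOAD_FAST_LOAD_FAST b,q → push -1,3. Stack: [11, -1, 3]
BINARY_OP | → -1 | 3 = -1. Stack: [11, -1]
BINARY_OP + → 11 + -1 = 10. Stack: [10]
STORE_FAST q → q=10. Stack: []
LOAD_FAST w → push 7. Stack: [7]
RETURN_VALUE → return 7.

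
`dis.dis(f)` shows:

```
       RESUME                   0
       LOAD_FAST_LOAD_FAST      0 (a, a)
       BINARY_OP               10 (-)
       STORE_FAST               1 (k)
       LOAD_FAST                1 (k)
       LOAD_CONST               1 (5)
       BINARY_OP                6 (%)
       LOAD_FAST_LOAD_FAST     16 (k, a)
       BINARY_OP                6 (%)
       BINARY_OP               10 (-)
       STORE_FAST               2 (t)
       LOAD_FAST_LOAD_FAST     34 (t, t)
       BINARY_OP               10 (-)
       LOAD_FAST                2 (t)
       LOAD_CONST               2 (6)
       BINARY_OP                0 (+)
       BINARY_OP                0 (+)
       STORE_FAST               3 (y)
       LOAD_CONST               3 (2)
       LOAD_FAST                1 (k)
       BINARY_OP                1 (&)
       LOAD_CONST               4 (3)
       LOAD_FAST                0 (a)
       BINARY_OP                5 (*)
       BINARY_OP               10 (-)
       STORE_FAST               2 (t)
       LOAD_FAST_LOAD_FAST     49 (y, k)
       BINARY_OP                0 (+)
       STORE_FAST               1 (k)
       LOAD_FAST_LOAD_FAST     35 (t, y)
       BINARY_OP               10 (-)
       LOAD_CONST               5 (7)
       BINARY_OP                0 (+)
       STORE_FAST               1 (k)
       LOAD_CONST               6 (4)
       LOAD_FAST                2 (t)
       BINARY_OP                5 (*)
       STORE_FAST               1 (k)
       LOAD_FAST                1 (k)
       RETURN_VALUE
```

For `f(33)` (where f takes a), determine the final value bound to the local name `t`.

-99

LOAD_FAST_LOAD_FAST a,a → push 33,33. Stack: [33, 33]
BINARY_OP - → 33 - 33 = 0. Stack: [0]
STORE_FAST k → k=0. Stack: []
LOAD_FAST k → push 0. Stack: [0]
LOAD_CONST → push 5. Stack: [0, 5]
BINARY_OP % → 0 % 5 = 0. Stack: [0]
LOAD_FAST_LOAD_FAST k,a → push 0,33. Stack: [0, 0, 33]
BINARY_OP % → 0 % 33 = 0. Stack: [0, 0]
BINARY_OP - → 0 - 0 = 0. Stack: [0]
STORE_FAST t → t=0. Stack: []
LOAD_FAST_LOAD_FAST t,t → push 0,0. Stack: [0, 0]
BINARY_OP - → 0 - 0 = 0. Stack: [0]
LOAD_FAST t → push 0. Stack: [0, 0]
LOAD_CONST → push 6. Stack: [0, 0, 6]
BINARY_OP + → 0 + 6 = 6. Stack: [0, 6]
BINARY_OP + → 0 + 6 = 6. Stack: [6]
STORE_FAST y → y=6. Stack: []
LOAD_CONST → push 2. Stack: [2]
LOAD_FAST k → push 0. Stack: [2, 0]
BINARY_OP & → 2 & 0 = 0. Stack: [0]
LOAD_CONST → push 3. Stack: [0, 3]
LOAD_FAST a → push 33. Stack: [0, 3, 33]
BINARY_OP * → 3 * 33 = 99. Stack: [0, 99]
BINARY_OP - → 0 - 99 = -99. Stack: [-99]
STORE_FAST t → t=-99. Stack: []
LOAD_FAST_LOAD_FAST y,k → push 6,0. Stack: [6, 0]
BINARY_OP + → 6 + 0 = 6. Stack: [6]
STORE_FAST k → k=6. Stack: []
LOAD_FAST_LOAD_FAST t,y → push -99,6. Stack: [-99, 6]
BINARY_OP - → -99 - 6 = -105. Stack: [-105]
LOAD_CONST → push 7. Stack: [-105, 7]
BINARY_OP + → -105 + 7 = -98. Stack: [-98]
STORE_FAST k → k=-98. Stack: []
LOAD_CONST → push 4. Stack: [4]
LOAD_FAST t → push -99. Stack: [4, -99]
BINARY_OP * → 4 * -99 = -396. Stack: [-396]
STORE_FAST k → k=-396. Stack: []
LOAD_FAST k → push -396. Stack: [-396]
RETURN_VALUE → return -396.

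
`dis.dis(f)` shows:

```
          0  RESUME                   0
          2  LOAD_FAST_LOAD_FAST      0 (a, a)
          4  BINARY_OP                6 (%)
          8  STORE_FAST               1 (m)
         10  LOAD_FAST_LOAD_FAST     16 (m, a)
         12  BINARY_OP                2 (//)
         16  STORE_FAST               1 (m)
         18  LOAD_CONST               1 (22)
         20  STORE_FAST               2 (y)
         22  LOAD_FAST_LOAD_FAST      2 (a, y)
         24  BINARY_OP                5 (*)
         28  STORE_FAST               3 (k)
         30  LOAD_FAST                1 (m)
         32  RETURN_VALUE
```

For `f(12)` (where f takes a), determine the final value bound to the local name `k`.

LOAD_FAST_LOAD_FAST a,a → push 12,12. Stack: [12, 12]
BINARY_OP % → 12 % 12 = 0. Stack: [0]
STORE_FAST m → m=0. Stack: []
LOAD_FAST_LOAD_FAST m,a → push 0,12. Stack: [0, 12]
BINARY_OP // → 0 // 12 = 0. Stack: [0]
STORE_FAST m → m=0. Stack: []
LOAD_CONST → push 22. Stack: [22]
STORE_FAST y → y=22. Stack: []
LOAD_FAST_LOAD_FAST a,y → push 12,22. Stack: [12, 22]
BINARY_OP * → 12 * 22 = 264. Stack: [264]
STORE_FAST k → k=264. Stack: []
LOAD_FAST m → push 0. Stack: [0]
RETURN_VALUE → return 0.

264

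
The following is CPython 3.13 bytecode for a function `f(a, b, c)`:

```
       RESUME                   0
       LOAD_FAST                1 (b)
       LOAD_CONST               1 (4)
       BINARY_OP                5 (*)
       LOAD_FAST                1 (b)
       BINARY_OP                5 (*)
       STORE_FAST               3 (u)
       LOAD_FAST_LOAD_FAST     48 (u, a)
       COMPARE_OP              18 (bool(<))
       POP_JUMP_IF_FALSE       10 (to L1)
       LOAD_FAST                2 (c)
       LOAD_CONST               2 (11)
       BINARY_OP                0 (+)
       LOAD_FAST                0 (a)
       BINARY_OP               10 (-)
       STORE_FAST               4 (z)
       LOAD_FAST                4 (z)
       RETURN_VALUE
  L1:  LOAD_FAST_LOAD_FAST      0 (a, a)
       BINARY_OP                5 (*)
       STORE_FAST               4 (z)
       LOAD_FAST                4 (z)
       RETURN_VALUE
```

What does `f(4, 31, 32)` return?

16

LOAD_FAST b → push 31. Stack: [31]
LOAD_CONST → push 4. Stack: [31, 4]
BINARY_OP * → 31 * 4 = 124. Stack: [124]
LOAD_FAST b → push 31. Stack: [124, 31]
BINARY_OP * → 124 * 31 = 3844. Stack: [3844]
STORE_FAST u → u=3844. Stack: []
LOAD_FAST_LOAD_FAST u,a → push 3844,4. Stack: [3844, 4]
COMPARE_OP bool(<) → 3844 vs 4 = False. Stack: [False]
POP_JUMP_IF_FALSE → pop False; jump. Stack: []
LOAD_FAST_LOAD_FAST a,a → push 4,4. Stack: [4, 4]
BINARY_OP * → 4 * 4 = 16. Stack: [16]
STORE_FAST z → z=16. Stack: []
LOAD_FAST z → push 16. Stack: [16]
RETURN_VALUE → return 16.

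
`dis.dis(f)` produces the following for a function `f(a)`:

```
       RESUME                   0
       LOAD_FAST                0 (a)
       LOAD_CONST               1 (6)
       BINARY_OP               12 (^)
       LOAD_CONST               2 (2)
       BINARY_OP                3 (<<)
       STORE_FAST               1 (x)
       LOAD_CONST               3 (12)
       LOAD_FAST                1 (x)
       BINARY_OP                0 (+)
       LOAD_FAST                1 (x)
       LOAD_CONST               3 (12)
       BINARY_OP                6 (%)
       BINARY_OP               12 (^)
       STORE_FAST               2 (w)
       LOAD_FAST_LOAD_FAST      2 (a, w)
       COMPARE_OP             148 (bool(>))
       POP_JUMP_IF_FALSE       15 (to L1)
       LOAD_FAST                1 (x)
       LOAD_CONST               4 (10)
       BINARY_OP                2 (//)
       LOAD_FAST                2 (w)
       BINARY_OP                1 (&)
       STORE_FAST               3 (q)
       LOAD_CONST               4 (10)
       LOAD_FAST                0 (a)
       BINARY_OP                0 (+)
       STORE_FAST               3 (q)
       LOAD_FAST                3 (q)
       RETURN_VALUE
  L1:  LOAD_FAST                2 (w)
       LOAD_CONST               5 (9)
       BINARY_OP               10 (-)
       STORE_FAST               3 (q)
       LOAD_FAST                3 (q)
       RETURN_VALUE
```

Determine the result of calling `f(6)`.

3

LOAD_FAST a → push 6. Stack: [6]
LOAD_CONST → push 6. Stack: [6, 6]
BINARY_OP ^ → 6 ^ 6 = 0. Stack: [0]
LOAD_CONST → push 2. Stack: [0, 2]
BINARY_OP << → 0 << 2 = 0. Stack: [0]
STORE_FAST x → x=0. Stack: []
LOAD_CONST → push 12. Stack: [12]
LOAD_FAST x → push 0. Stack: [12, 0]
BINARY_OP + → 12 + 0 = 12. Stack: [12]
LOAD_FAST x → push 0. Stack: [12, 0]
LOAD_CONST → push 12. Stack: [12, 0, 12]
BINARY_OP % → 0 % 12 = 0. Stack: [12, 0]
BINARY_OP ^ → 12 ^ 0 = 12. Stack: [12]
STORE_FAST w → w=12. Stack: []
LOAD_FAST_LOAD_FAST a,w → push 6,12. Stack: [6, 12]
COMPARE_OP bool(>) → 6 vs 12 = False. Stack: [False]
POP_JUMP_IF_FALSE → pop False; jump. Stack: []
LOAD_FAST w → push 12. Stack: [12]
LOAD_CONST → push 9. Stack: [12, 9]
BINARY_OP - → 12 - 9 = 3. Stack: [3]
STORE_FAST q → q=3. Stack: []
LOAD_FAST q → push 3. Stack: [3]
RETURN_VALUE → return 3.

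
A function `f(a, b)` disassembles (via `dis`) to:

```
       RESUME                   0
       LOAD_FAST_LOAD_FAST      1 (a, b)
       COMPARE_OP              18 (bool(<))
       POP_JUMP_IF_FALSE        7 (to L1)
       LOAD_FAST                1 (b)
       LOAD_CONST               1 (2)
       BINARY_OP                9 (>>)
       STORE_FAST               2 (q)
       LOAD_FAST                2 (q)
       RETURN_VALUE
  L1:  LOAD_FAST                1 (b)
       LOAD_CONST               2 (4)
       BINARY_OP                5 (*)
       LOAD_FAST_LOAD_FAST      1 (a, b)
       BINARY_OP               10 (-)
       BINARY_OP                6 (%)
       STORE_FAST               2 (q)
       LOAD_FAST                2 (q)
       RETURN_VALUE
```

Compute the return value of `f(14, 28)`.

7

LOAD_FAST_LOAD_FAST a,b → push 14,28. Stack: [14, 28]
COMPARE_OP bool(<) → 14 vs 28 = True. Stack: [True]
POP_JUMP_IF_FALSE → pop True; no jump. Stack: []
LOAD_FAST b → push 28. Stack: [28]
LOAD_CONST → push 2. Stack: [28, 2]
BINARY_OP >> → 28 >> 2 = 7. Stack: [7]
STORE_FAST q → q=7. Stack: []
LOAD_FAST q → push 7. Stack: [7]
RETURN_VALUE → return 7.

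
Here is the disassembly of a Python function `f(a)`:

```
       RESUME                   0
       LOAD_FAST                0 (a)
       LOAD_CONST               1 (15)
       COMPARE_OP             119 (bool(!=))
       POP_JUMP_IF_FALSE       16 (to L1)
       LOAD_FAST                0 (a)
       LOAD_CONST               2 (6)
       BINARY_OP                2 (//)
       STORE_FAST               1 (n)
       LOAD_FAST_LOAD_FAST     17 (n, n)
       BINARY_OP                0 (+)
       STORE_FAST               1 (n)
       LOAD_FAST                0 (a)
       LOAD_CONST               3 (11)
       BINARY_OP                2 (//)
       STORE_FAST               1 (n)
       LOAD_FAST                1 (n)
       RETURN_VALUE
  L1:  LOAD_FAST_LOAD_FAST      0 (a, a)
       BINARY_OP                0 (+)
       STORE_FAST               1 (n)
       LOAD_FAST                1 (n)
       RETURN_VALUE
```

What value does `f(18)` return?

LOAD_FAST a → push 18. Stack: [18]
LOAD_CONST → push 15. Stack: [18, 15]
COMPARE_OP bool(!=) → 18 vs 15 = True. Stack: [True]
POP_JUMP_IF_FALSE → pop True; no jump. Stack: []
LOAD_FAST a → push 18. Stack: [18]
LOAD_CONST → push 6. Stack: [18, 6]
BINARY_OP // → 18 // 6 = 3. Stack: [3]
STORE_FAST n → n=3. Stack: []
LOAD_FAST_LOAD_FAST n,n → push 3,3. Stack: [3, 3]
BINARY_OP + → 3 + 3 = 6. Stack: [6]
STORE_FAST n → n=6. Stack: []
LOAD_FAST a → push 18. Stack: [18]
LOAD_CONST → push 11. Stack: [18, 11]
BINARY_OP // → 18 // 11 = 1. Stack: [1]
STORE_FAST n → n=1. Stack: []
LOAD_FAST n → push 1. Stack: [1]
RETURN_VALUE → return 1.

1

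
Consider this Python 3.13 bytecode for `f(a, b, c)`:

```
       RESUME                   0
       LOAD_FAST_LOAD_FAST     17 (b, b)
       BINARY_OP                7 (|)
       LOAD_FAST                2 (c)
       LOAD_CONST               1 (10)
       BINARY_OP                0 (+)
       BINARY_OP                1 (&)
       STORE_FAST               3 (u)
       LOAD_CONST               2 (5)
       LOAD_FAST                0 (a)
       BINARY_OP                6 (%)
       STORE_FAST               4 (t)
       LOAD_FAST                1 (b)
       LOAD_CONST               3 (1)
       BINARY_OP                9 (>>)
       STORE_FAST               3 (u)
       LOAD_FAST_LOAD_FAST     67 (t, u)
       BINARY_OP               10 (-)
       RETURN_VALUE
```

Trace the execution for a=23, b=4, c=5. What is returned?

3

LOAD_FAST_LOAD_FAST b,b → push 4,4. Stack: [4, 4]
BINARY_OP | → 4 | 4 = 4. Stack: [4]
LOAD_FAST c → push 5. Stack: [4, 5]
LOAD_CONST → push 10. Stack: [4, 5, 10]
BINARY_OP + → 5 + 10 = 15. Stack: [4, 15]
BINARY_OP & → 4 & 15 = 4. Stack: [4]
STORE_FAST u → u=4. Stack: []
LOAD_CONST → push 5. Stack: [5]
LOAD_FAST a → push 23. Stack: [5, 23]
BINARY_OP % → 5 % 23 = 5. Stack: [5]
STORE_FAST t → t=5. Stack: []
LOAD_FAST b → push 4. Stack: [4]
LOAD_CONST → push 1. Stack: [4, 1]
BINARY_OP >> → 4 >> 1 = 2. Stack: [2]
STORE_FAST u → u=2. Stack: []
LOAD_FAST_LOAD_FAST t,u → push 5,2. Stack: [5, 2]
BINARY_OP - → 5 - 2 = 3. Stack: [3]
RETURN_VALUE → return 3.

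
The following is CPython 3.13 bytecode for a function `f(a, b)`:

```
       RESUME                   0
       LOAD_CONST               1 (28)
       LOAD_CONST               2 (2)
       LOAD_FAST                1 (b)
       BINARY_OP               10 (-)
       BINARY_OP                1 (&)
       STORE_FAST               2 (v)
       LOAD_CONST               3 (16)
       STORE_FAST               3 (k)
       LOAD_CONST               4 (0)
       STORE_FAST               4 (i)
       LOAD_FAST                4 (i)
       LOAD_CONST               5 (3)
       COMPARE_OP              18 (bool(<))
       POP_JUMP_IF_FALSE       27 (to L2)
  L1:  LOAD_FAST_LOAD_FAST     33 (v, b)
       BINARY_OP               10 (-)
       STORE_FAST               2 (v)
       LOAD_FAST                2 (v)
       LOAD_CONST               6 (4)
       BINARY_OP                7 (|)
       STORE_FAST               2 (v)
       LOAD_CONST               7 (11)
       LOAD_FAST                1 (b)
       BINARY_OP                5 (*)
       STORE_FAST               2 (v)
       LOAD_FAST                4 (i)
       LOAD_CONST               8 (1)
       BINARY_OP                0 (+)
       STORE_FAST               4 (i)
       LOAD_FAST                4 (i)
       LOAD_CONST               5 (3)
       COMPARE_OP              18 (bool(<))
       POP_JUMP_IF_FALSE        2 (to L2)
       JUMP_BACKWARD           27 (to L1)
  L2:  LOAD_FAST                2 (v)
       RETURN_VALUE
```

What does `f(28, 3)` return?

33

LOAD_CONST → push 28
LOAD_CONST → push 2
LOAD_FAST b → push 3
BINARY_OP - → 2 - 3 = -1
BINARY_OP & → 28 & -1 = 28
STORE_FAST v → v=28
LOAD_CONST → push 16
STORE_FAST k → k=16
LOAD_CONST → push 0
STORE_FAST i → i=0
LOAD_FAST i → push 0
LOAD_CONST → push 3
COMPARE_OP bool(<) → 0 vs 3 = True
POP_JUMP_IF_FALSE → pop True; no jump
LOAD_FAST_LOAD_FAST v,b → push 28,3
BINARY_OP - → 28 - 3 = 25
STORE_FAST v → v=25
LOAD_FAST v → push 25
LOAD_CONST → push 4
BINARY_OP | → 25 | 4 = 29
STORE_FAST v → v=29
LOAD_CONST → push 11
LOAD_FAST b → push 3
BINARY_OP * → 11 * 3 = 33
STORE_FAST v → v=33
LOAD_FAST i → push 0
LOAD_CONST → push 1
BINARY_OP + → 0 + 1 = 1
STORE_FAST i → i=1
LOAD_FAST i → push 1
LOAD_CONST → push 3
COMPARE_OP bool(<) → 1 vs 3 = True
POP_JUMP_IF_FALSE → pop True; no jump
LOAD_FAST_LOAD_FAST v,b → push 33,3
BINARY_OP - → 33 - 3 = 30
STORE_FAST v → v=30
LOAD_FAST v → push 30
LOAD_CONST → push 4
BINARY_OP | → 30 | 4 = 30
STORE_FAST v → v=30
LOAD_CONST → push 11
LOAD_FAST b → push 3
BINARY_OP * → 11 * 3 = 33
STORE_FAST v → v=33
LOAD_FAST i → push 1
LOAD_CONST → push 1
BINARY_OP + → 1 + 1 = 2
STORE_FAST i → i=2
LOAD_FAST i → push 2
LOAD_CONST → push 3
COMPARE_OP bool(<) → 2 vs 3 = True
POP_JUMP_IF_FALSE → pop True; no jump
LOAD_FAST_LOAD_FAST v,b → push 33,3
BINARY_OP - → 33 - 3 = 30
STORE_FAST v → v=30
LOAD_FAST v → push 30
LOAD_CONST → push 4
BINARY_OP | → 30 | 4 = 30
STORE_FAST v → v=30
LOAD_CONST → push 11
LOAD_FAST b → push 3
BINARY_OP * → 11 * 3 = 33
STORE_FAST v → v=33
LOAD_FAST i → push 2
LOAD_CONST → push 1
BINARY_OP + → 2 + 1 = 3
STORE_FAST i → i=3
LOAD_FAST i → push 3
LOAD_CONST → push 3
COMPARE_OP bool(<) → 3 vs 3 = False
POP_JUMP_IF_FALSE → pop False; jump
LOAD_FAST v → push 33
RETURN_VALUE → return 33.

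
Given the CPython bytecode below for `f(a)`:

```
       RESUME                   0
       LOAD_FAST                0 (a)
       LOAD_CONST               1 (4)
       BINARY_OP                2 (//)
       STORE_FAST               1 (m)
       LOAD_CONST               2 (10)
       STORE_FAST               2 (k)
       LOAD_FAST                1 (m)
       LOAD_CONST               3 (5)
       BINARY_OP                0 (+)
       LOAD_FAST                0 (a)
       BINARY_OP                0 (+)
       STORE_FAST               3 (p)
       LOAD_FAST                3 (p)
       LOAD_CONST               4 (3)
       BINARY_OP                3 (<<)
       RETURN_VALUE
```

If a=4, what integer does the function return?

80

LOAD_FAST a → push 4. Stack: [4]
LOAD_CONST → push 4. Stack: [4, 4]
BINARY_OP // → 4 // 4 = 1. Stack: [1]
STORE_FAST m → m=1. Stack: []
LOAD_CONST → push 10. Stack: [10]
STORE_FAST k → k=10. Stack: []
LOAD_FAST m → push 1. Stack: [1]
LOAD_CONST → push 5. Stack: [1, 5]
BINARY_OP + → 1 + 5 = 6. Stack: [6]
LOAD_FAST a → push 4. Stack: [6, 4]
BINARY_OP + → 6 + 4 = 10. Stack: [10]
STORE_FAST p → p=10. Stack: []
LOAD_FAST p → push 10. Stack: [10]
LOAD_CONST → push 3. Stack: [10, 3]
BINARY_OP << → 10 << 3 = 80. Stack: [80]
RETURN_VALUE → return 80.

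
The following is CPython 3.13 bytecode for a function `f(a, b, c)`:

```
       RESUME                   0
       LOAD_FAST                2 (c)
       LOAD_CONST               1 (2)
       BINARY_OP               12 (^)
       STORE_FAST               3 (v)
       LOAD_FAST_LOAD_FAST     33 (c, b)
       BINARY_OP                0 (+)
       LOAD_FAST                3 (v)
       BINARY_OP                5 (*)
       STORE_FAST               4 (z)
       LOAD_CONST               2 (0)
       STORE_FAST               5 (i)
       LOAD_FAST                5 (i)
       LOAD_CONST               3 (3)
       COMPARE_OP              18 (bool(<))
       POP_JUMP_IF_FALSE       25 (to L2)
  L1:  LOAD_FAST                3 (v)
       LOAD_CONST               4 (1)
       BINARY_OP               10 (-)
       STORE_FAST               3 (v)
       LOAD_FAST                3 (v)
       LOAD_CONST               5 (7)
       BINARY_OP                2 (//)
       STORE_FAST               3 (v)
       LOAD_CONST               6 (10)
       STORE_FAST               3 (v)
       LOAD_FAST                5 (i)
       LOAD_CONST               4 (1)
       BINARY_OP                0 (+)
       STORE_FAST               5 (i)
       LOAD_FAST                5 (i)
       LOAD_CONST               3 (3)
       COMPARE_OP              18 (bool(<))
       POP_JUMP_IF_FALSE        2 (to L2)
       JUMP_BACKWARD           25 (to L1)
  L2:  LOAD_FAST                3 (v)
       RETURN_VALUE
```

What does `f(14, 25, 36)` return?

LOAD_FAST c → push 36
LOAD_CONST → push 2
BINARY_OP ^ → 36 ^ 2 = 38
STORE_FAST v → v=38
LOAD_FAST_LOAD_FAST c,b → push 36,25
BINARY_OP + → 36 + 25 = 61
LOAD_FAST v → push 38
BINARY_OP * → 61 * 38 = 2318
STORE_FAST z → z=2318
LOAD_CONST → push 0
STORE_FAST i → i=0
LOAD_FAST i → push 0
LOAD_CONST → push 3
COMPARE_OP bool(<) → 0 vs 3 = True
POP_JUMP_IF_FALSE → pop True; no jump
LOAD_FAST v → push 38
LOAD_CONST → push 1
BINARY_OP - → 38 - 1 = 37
STORE_FAST v → v=37
LOAD_FAST v → push 37
LOAD_CONST → push 7
BINARY_OP // → 37 // 7 = 5
STORE_FAST v → v=5
LOAD_CONST → push 10
STORE_FAST v → v=10
LOAD_FAST i → push 0
LOAD_CONST → push 1
BINARY_OP + → 0 + 1 = 1
STORE_FAST i → i=1
LOAD_FAST i → push 1
LOAD_CONST → push 3
COMPARE_OP bool(<) → 1 vs 3 = True
POP_JUMP_IF_FALSE → pop True; no jump
LOAD_FAST v → push 10
LOAD_CONST → push 1
BINARY_OP - → 10 - 1 = 9
STORE_FAST v → v=9
LOAD_FAST v → push 9
LOAD_CONST → push 7
BINARY_OP // → 9 // 7 = 1
STORE_FAST v → v=1
LOAD_CONST → push 10
STORE_FAST v → v=10
LOAD_FAST i → push 1
LOAD_CONST → push 1
BINARY_OP + → 1 + 1 = 2
STORE_FAST i → i=2
LOAD_FAST i → push 2
LOAD_CONST → push 3
COMPARE_OP bool(<) → 2 vs 3 = True
POP_JUMP_IF_FALSE → pop True; no jump
LOAD_FAST v → push 10
LOAD_CONST → push 1
BINARY_OP - → 10 - 1 = 9
STORE_FAST v → v=9
LOAD_FAST v → push 9
LOAD_CONST → push 7
BINARY_OP // → 9 // 7 = 1
STORE_FAST v → v=1
LOAD_CONST → push 10
STORE_FAST v → v=10
LOAD_FAST i → push 2
LOAD_CONST → push 1
BINARY_OP + → 2 + 1 = 3
STORE_FAST i → i=3
LOAD_FAST i → push 3
LOAD_CONST → push 3
COMPARE_OP bool(<) → 3 vs 3 = False
POP_JUMP_IF_FALSE → pop False; jump
LOAD_FAST v → push 10
RETURN_VALUE → return 10.

10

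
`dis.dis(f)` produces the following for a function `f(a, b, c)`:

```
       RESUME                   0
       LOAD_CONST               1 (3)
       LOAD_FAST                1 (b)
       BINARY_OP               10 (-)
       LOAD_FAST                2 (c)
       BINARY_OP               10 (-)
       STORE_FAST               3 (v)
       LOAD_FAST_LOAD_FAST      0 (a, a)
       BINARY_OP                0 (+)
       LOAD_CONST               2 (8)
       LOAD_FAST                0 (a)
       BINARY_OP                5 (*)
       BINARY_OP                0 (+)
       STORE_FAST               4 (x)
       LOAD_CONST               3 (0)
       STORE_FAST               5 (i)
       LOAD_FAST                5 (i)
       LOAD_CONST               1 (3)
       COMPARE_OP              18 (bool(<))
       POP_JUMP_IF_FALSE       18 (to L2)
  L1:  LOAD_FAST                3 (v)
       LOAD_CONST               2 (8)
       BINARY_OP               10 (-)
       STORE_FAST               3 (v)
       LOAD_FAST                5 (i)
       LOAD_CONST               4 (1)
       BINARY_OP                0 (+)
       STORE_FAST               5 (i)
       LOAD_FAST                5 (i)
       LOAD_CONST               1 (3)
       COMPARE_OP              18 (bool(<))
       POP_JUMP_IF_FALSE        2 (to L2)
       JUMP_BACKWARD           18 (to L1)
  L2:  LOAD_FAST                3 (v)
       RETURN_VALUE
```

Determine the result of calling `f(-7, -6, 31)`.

-46

LOAD_CONST → push 3. Stack: [3]
LOAD_FAST b → push -6. Stack: [3, -6]
BINARY_OP - → 3 - -6 = 9. Stack: [9]
LOAD_FAST c → push 31. Stack: [9, 31]
BINARY_OP - → 9 - 31 = -22. Stack: [-22]
STORE_FAST v → v=-22. Stack: []
LOAD_FAST_LOAD_FAST a,a → push -7,-7. Stack: [-7, -7]
BINARY_OP + → -7 + -7 = -14. Stack: [-14]
LOAD_CONST → push 8. Stack: [-14, 8]
LOAD_FAST a → push -7. Stack: [-14, 8, -7]
BINARY_OP * → 8 * -7 = -56. Stack: [-14, -56]
BINARY_OP + → -14 + -56 = -70. Stack: [-70]
STORE_FAST x → x=-70. Stack: []
LOAD_CONST → push 0. Stack: [0]
STORE_FAST i → i=0. Stack: []
LOAD_FAST i → push 0. Stack: [0]
LOAD_CONST → push 3. Stack: [0, 3]
COMPARE_OP bool(<) → 0 vs 3 = True. Stack: [True]
POP_JUMP_IF_FALSE → pop True; no jump. Stack: []
LOAD_FAST v → push -22. Stack: [-22]
LOAD_CONST → push 8. Stack: [-22, 8]
BINARY_OP - → -22 - 8 = -30. Stack: [-30]
STORE_FAST v → v=-30. Stack: []
LOAD_FAST i → push 0. Stack: [0]
LOAD_CONST → push 1. Stack: [0, 1]
BINARY_OP + → 0 + 1 = 1. Stack: [1]
STORE_FAST i → i=1. Stack: []
LOAD_FAST i → push 1. Stack: [1]
LOAD_CONST → push 3. Stack: [1, 3]
COMPARE_OP bool(<) → 1 vs 3 = True. Stack: [True]
POP_JUMP_IF_FALSE → pop True; no jump. Stack: []
LOAD_FAST v → push -30. Stack: [-30]
LOAD_CONST → push 8. Stack: [-30, 8]
BINARY_OP - → -30 - 8 = -38. Stack: [-38]
STORE_FAST v → v=-38. Stack: []
LOAD_FAST i → push 1. Stack: [1]
LOAD_CONST → push 1. Stack: [1, 1]
BINARY_OP + → 1 + 1 = 2. Stack: [2]
STORE_FAST i → i=2. Stack: []
LOAD_FAST i → push 2. Stack: [2]
LOAD_CONST → push 3. Stack: [2, 3]
COMPARE_OP bool(<) → 2 vs 3 = True. Stack: [True]
POP_JUMP_IF_FALSE → pop True; no jump. Stack: []
LOAD_FAST v → push -38. Stack: [-38]
LOAD_CONST → push 8. Stack: [-38, 8]
BINARY_OP - → -38 - 8 = -46. Stack: [-46]
STORE_FAST v → v=-46. Stack: []
LOAD_FAST i → push 2. Stack: [2]
LOAD_CONST → push 1. Stack: [2, 1]
BINARY_OP + → 2 + 1 = 3. Stack: [3]
STORE_FAST i → i=3. Stack: []
LOAD_FAST i → push 3. Stack: [3]
LOAD_CONST → push 3. Stack: [3, 3]
COMPARE_OP bool(<) → 3 vs 3 = False. Stack: [False]
POP_JUMP_IF_FALSE → pop False; jump. Stack: []
LOAD_FAST v → push -46. Stack: [-46]
RETURN_VALUE → return -46.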